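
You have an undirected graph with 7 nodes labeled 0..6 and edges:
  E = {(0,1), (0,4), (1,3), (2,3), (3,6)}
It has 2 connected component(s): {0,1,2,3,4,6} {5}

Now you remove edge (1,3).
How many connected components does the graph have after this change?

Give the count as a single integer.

Answer: 3

Derivation:
Initial component count: 2
Remove (1,3): it was a bridge. Count increases: 2 -> 3.
  After removal, components: {0,1,4} {2,3,6} {5}
New component count: 3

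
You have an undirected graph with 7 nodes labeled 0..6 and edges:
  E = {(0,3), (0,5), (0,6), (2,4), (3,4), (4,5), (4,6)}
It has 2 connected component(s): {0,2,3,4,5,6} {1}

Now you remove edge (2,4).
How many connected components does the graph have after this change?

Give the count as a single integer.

Initial component count: 2
Remove (2,4): it was a bridge. Count increases: 2 -> 3.
  After removal, components: {0,3,4,5,6} {1} {2}
New component count: 3

Answer: 3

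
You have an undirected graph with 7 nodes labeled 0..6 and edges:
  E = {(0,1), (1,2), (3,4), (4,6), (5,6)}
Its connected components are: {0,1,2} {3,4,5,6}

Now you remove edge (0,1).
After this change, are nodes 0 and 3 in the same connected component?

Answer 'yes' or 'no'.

Initial components: {0,1,2} {3,4,5,6}
Removing edge (0,1): it was a bridge — component count 2 -> 3.
New components: {0} {1,2} {3,4,5,6}
Are 0 and 3 in the same component? no

Answer: no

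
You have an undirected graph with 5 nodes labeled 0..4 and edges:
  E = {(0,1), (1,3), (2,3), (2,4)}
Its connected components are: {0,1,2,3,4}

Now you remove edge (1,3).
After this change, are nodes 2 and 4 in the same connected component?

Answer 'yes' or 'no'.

Initial components: {0,1,2,3,4}
Removing edge (1,3): it was a bridge — component count 1 -> 2.
New components: {0,1} {2,3,4}
Are 2 and 4 in the same component? yes

Answer: yes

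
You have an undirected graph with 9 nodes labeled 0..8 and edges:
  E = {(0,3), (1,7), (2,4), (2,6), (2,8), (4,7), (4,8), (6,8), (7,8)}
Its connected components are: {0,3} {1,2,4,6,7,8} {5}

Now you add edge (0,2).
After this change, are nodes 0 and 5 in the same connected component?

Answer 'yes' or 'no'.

Answer: no

Derivation:
Initial components: {0,3} {1,2,4,6,7,8} {5}
Adding edge (0,2): merges {0,3} and {1,2,4,6,7,8}.
New components: {0,1,2,3,4,6,7,8} {5}
Are 0 and 5 in the same component? no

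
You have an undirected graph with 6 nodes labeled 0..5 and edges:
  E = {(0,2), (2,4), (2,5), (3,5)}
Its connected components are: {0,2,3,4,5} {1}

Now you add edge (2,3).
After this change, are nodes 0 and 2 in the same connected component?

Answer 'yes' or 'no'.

Answer: yes

Derivation:
Initial components: {0,2,3,4,5} {1}
Adding edge (2,3): both already in same component {0,2,3,4,5}. No change.
New components: {0,2,3,4,5} {1}
Are 0 and 2 in the same component? yes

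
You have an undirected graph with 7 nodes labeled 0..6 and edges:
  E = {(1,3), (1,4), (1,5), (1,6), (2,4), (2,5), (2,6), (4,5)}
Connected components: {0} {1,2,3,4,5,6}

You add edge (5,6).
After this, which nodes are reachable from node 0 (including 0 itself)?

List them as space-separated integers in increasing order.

Answer: 0

Derivation:
Before: nodes reachable from 0: {0}
Adding (5,6): both endpoints already in same component. Reachability from 0 unchanged.
After: nodes reachable from 0: {0}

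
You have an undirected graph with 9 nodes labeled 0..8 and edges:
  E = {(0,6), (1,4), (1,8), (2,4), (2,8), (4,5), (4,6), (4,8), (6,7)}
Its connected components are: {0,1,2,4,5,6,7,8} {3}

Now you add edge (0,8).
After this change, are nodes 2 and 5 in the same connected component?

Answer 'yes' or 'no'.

Initial components: {0,1,2,4,5,6,7,8} {3}
Adding edge (0,8): both already in same component {0,1,2,4,5,6,7,8}. No change.
New components: {0,1,2,4,5,6,7,8} {3}
Are 2 and 5 in the same component? yes

Answer: yes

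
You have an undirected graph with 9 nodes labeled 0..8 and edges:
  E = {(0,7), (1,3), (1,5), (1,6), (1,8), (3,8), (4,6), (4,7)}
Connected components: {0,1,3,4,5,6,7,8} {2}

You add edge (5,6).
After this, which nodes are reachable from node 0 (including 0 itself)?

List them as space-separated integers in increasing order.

Answer: 0 1 3 4 5 6 7 8

Derivation:
Before: nodes reachable from 0: {0,1,3,4,5,6,7,8}
Adding (5,6): both endpoints already in same component. Reachability from 0 unchanged.
After: nodes reachable from 0: {0,1,3,4,5,6,7,8}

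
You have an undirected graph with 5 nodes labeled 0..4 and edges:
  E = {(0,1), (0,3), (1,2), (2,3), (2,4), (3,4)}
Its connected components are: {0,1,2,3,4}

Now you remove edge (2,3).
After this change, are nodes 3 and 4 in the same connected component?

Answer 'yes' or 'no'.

Answer: yes

Derivation:
Initial components: {0,1,2,3,4}
Removing edge (2,3): not a bridge — component count unchanged at 1.
New components: {0,1,2,3,4}
Are 3 and 4 in the same component? yes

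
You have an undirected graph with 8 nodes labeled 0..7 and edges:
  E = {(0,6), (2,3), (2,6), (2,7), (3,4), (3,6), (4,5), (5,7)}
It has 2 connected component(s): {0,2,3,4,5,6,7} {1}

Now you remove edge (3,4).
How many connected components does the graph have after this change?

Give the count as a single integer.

Answer: 2

Derivation:
Initial component count: 2
Remove (3,4): not a bridge. Count unchanged: 2.
  After removal, components: {0,2,3,4,5,6,7} {1}
New component count: 2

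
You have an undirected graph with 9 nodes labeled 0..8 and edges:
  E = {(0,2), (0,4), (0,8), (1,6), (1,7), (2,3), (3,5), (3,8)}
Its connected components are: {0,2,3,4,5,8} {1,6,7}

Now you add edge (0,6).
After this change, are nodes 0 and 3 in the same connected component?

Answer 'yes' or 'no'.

Initial components: {0,2,3,4,5,8} {1,6,7}
Adding edge (0,6): merges {0,2,3,4,5,8} and {1,6,7}.
New components: {0,1,2,3,4,5,6,7,8}
Are 0 and 3 in the same component? yes

Answer: yes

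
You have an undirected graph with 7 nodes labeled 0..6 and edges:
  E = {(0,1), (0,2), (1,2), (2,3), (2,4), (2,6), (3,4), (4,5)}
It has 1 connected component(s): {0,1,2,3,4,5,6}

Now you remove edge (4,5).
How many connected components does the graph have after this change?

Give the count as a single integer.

Answer: 2

Derivation:
Initial component count: 1
Remove (4,5): it was a bridge. Count increases: 1 -> 2.
  After removal, components: {0,1,2,3,4,6} {5}
New component count: 2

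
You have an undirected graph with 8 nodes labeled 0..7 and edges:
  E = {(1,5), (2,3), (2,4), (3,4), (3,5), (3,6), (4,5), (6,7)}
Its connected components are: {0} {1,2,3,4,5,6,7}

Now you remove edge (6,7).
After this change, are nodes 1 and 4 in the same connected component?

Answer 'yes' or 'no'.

Answer: yes

Derivation:
Initial components: {0} {1,2,3,4,5,6,7}
Removing edge (6,7): it was a bridge — component count 2 -> 3.
New components: {0} {1,2,3,4,5,6} {7}
Are 1 and 4 in the same component? yes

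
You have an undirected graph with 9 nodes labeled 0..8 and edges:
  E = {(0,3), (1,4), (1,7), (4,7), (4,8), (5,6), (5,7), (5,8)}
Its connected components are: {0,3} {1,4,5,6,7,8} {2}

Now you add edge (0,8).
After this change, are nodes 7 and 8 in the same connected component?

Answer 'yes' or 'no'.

Answer: yes

Derivation:
Initial components: {0,3} {1,4,5,6,7,8} {2}
Adding edge (0,8): merges {0,3} and {1,4,5,6,7,8}.
New components: {0,1,3,4,5,6,7,8} {2}
Are 7 and 8 in the same component? yes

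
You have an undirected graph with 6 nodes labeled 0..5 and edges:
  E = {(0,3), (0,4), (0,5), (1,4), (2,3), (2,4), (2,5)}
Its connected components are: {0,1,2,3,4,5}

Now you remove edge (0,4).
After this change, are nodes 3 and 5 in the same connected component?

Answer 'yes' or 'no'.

Answer: yes

Derivation:
Initial components: {0,1,2,3,4,5}
Removing edge (0,4): not a bridge — component count unchanged at 1.
New components: {0,1,2,3,4,5}
Are 3 and 5 in the same component? yes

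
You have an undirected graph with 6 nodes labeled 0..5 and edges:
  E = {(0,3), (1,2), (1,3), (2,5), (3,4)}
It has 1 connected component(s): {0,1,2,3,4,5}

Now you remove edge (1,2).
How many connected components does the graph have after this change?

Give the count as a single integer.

Answer: 2

Derivation:
Initial component count: 1
Remove (1,2): it was a bridge. Count increases: 1 -> 2.
  After removal, components: {0,1,3,4} {2,5}
New component count: 2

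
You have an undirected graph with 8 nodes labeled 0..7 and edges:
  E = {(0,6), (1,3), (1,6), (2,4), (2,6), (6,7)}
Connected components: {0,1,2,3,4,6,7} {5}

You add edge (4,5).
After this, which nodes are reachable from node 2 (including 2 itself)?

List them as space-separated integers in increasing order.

Answer: 0 1 2 3 4 5 6 7

Derivation:
Before: nodes reachable from 2: {0,1,2,3,4,6,7}
Adding (4,5): merges 2's component with another. Reachability grows.
After: nodes reachable from 2: {0,1,2,3,4,5,6,7}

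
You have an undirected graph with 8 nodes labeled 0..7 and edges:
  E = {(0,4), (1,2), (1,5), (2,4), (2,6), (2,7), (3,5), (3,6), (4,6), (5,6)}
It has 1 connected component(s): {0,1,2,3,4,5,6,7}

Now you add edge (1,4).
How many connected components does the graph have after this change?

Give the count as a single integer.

Answer: 1

Derivation:
Initial component count: 1
Add (1,4): endpoints already in same component. Count unchanged: 1.
New component count: 1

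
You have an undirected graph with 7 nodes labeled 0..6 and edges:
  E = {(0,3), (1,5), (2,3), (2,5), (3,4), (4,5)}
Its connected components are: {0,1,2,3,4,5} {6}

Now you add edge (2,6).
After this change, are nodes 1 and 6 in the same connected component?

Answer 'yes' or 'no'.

Answer: yes

Derivation:
Initial components: {0,1,2,3,4,5} {6}
Adding edge (2,6): merges {0,1,2,3,4,5} and {6}.
New components: {0,1,2,3,4,5,6}
Are 1 and 6 in the same component? yes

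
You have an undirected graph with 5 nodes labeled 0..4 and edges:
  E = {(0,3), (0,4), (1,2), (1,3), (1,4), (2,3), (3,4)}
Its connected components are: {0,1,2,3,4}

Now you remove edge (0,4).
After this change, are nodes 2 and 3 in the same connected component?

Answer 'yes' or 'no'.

Answer: yes

Derivation:
Initial components: {0,1,2,3,4}
Removing edge (0,4): not a bridge — component count unchanged at 1.
New components: {0,1,2,3,4}
Are 2 and 3 in the same component? yes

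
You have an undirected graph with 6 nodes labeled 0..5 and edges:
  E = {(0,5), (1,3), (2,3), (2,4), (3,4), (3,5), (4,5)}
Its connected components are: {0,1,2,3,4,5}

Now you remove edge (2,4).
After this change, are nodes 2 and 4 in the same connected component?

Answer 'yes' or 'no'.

Initial components: {0,1,2,3,4,5}
Removing edge (2,4): not a bridge — component count unchanged at 1.
New components: {0,1,2,3,4,5}
Are 2 and 4 in the same component? yes

Answer: yes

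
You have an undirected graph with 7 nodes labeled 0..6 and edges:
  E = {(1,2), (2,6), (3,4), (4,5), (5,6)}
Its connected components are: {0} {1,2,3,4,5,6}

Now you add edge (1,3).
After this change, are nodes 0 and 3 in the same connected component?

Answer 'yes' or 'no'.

Answer: no

Derivation:
Initial components: {0} {1,2,3,4,5,6}
Adding edge (1,3): both already in same component {1,2,3,4,5,6}. No change.
New components: {0} {1,2,3,4,5,6}
Are 0 and 3 in the same component? no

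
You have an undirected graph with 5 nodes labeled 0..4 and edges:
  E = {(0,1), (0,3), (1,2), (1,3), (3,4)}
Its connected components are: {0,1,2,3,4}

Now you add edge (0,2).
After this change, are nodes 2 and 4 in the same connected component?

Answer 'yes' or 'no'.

Initial components: {0,1,2,3,4}
Adding edge (0,2): both already in same component {0,1,2,3,4}. No change.
New components: {0,1,2,3,4}
Are 2 and 4 in the same component? yes

Answer: yes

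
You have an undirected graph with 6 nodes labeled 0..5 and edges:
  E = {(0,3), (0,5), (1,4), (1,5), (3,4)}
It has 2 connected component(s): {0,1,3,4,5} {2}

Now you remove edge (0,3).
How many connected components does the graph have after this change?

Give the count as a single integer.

Initial component count: 2
Remove (0,3): not a bridge. Count unchanged: 2.
  After removal, components: {0,1,3,4,5} {2}
New component count: 2

Answer: 2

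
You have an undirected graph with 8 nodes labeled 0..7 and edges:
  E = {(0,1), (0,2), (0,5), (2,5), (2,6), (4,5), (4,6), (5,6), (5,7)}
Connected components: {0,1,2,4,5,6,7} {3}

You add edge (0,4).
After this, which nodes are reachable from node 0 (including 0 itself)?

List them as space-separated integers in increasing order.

Before: nodes reachable from 0: {0,1,2,4,5,6,7}
Adding (0,4): both endpoints already in same component. Reachability from 0 unchanged.
After: nodes reachable from 0: {0,1,2,4,5,6,7}

Answer: 0 1 2 4 5 6 7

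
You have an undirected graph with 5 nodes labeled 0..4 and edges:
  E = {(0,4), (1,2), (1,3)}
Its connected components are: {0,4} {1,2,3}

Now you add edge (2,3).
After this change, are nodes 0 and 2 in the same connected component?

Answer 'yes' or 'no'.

Answer: no

Derivation:
Initial components: {0,4} {1,2,3}
Adding edge (2,3): both already in same component {1,2,3}. No change.
New components: {0,4} {1,2,3}
Are 0 and 2 in the same component? no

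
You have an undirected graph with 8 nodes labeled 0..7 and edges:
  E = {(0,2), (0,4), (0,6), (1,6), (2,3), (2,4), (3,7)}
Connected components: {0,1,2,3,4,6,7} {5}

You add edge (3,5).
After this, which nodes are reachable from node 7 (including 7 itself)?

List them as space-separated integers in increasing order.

Before: nodes reachable from 7: {0,1,2,3,4,6,7}
Adding (3,5): merges 7's component with another. Reachability grows.
After: nodes reachable from 7: {0,1,2,3,4,5,6,7}

Answer: 0 1 2 3 4 5 6 7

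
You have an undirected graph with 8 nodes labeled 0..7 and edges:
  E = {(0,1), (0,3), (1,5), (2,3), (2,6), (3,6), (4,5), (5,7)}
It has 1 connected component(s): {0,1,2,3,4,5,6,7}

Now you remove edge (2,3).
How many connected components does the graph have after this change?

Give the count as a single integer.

Initial component count: 1
Remove (2,3): not a bridge. Count unchanged: 1.
  After removal, components: {0,1,2,3,4,5,6,7}
New component count: 1

Answer: 1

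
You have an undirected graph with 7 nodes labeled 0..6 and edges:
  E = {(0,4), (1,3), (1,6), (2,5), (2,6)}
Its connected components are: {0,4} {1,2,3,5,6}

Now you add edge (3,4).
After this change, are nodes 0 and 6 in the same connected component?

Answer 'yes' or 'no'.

Answer: yes

Derivation:
Initial components: {0,4} {1,2,3,5,6}
Adding edge (3,4): merges {1,2,3,5,6} and {0,4}.
New components: {0,1,2,3,4,5,6}
Are 0 and 6 in the same component? yes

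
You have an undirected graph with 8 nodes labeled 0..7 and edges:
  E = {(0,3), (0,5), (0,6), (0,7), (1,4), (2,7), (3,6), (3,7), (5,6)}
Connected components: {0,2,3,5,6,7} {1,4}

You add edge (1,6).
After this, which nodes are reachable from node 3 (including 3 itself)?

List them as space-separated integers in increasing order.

Answer: 0 1 2 3 4 5 6 7

Derivation:
Before: nodes reachable from 3: {0,2,3,5,6,7}
Adding (1,6): merges 3's component with another. Reachability grows.
After: nodes reachable from 3: {0,1,2,3,4,5,6,7}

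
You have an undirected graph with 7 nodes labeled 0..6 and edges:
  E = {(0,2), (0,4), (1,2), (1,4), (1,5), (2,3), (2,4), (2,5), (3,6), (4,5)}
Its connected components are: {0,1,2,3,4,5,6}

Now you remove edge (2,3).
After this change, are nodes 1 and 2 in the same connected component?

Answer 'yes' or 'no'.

Answer: yes

Derivation:
Initial components: {0,1,2,3,4,5,6}
Removing edge (2,3): it was a bridge — component count 1 -> 2.
New components: {0,1,2,4,5} {3,6}
Are 1 and 2 in the same component? yes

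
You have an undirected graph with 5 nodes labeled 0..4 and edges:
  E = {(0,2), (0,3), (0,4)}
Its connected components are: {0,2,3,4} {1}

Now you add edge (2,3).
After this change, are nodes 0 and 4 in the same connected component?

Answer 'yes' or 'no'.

Answer: yes

Derivation:
Initial components: {0,2,3,4} {1}
Adding edge (2,3): both already in same component {0,2,3,4}. No change.
New components: {0,2,3,4} {1}
Are 0 and 4 in the same component? yes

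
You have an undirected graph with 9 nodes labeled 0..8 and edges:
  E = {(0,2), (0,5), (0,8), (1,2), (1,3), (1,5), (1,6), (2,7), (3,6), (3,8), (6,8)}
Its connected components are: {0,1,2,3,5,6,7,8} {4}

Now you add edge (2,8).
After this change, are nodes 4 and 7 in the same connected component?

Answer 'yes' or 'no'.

Initial components: {0,1,2,3,5,6,7,8} {4}
Adding edge (2,8): both already in same component {0,1,2,3,5,6,7,8}. No change.
New components: {0,1,2,3,5,6,7,8} {4}
Are 4 and 7 in the same component? no

Answer: no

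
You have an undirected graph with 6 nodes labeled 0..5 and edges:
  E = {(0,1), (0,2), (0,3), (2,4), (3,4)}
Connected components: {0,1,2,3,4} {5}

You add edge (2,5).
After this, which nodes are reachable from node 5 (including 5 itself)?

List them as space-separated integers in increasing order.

Answer: 0 1 2 3 4 5

Derivation:
Before: nodes reachable from 5: {5}
Adding (2,5): merges 5's component with another. Reachability grows.
After: nodes reachable from 5: {0,1,2,3,4,5}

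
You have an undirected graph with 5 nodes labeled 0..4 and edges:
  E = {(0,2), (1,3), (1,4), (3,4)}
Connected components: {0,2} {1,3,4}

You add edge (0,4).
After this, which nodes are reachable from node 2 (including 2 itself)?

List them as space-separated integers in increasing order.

Before: nodes reachable from 2: {0,2}
Adding (0,4): merges 2's component with another. Reachability grows.
After: nodes reachable from 2: {0,1,2,3,4}

Answer: 0 1 2 3 4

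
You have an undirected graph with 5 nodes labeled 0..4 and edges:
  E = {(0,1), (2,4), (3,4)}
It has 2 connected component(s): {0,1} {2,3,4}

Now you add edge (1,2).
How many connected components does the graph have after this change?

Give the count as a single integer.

Answer: 1

Derivation:
Initial component count: 2
Add (1,2): merges two components. Count decreases: 2 -> 1.
New component count: 1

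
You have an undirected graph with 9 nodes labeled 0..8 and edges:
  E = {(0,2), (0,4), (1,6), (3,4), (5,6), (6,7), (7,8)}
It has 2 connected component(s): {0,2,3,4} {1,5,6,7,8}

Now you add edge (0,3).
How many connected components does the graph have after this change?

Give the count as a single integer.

Answer: 2

Derivation:
Initial component count: 2
Add (0,3): endpoints already in same component. Count unchanged: 2.
New component count: 2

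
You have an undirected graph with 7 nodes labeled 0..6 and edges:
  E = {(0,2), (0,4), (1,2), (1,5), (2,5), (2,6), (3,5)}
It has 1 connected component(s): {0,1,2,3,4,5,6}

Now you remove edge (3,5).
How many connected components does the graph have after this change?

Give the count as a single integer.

Initial component count: 1
Remove (3,5): it was a bridge. Count increases: 1 -> 2.
  After removal, components: {0,1,2,4,5,6} {3}
New component count: 2

Answer: 2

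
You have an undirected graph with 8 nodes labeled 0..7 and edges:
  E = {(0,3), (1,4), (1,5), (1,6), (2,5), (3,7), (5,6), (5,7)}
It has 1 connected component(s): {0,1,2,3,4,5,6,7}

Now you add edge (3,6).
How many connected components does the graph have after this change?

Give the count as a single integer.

Initial component count: 1
Add (3,6): endpoints already in same component. Count unchanged: 1.
New component count: 1

Answer: 1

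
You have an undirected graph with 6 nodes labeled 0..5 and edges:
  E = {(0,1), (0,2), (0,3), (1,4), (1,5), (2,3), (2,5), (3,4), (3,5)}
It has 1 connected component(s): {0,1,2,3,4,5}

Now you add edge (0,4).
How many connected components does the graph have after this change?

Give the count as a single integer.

Answer: 1

Derivation:
Initial component count: 1
Add (0,4): endpoints already in same component. Count unchanged: 1.
New component count: 1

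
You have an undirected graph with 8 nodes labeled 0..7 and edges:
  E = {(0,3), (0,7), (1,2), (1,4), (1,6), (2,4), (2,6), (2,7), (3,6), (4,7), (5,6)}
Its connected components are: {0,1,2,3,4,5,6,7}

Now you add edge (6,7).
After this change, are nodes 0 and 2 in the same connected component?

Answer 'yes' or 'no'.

Initial components: {0,1,2,3,4,5,6,7}
Adding edge (6,7): both already in same component {0,1,2,3,4,5,6,7}. No change.
New components: {0,1,2,3,4,5,6,7}
Are 0 and 2 in the same component? yes

Answer: yes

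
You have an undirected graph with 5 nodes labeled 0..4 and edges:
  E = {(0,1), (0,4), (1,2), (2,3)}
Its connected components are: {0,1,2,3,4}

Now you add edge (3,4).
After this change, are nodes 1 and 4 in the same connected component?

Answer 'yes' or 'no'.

Answer: yes

Derivation:
Initial components: {0,1,2,3,4}
Adding edge (3,4): both already in same component {0,1,2,3,4}. No change.
New components: {0,1,2,3,4}
Are 1 and 4 in the same component? yes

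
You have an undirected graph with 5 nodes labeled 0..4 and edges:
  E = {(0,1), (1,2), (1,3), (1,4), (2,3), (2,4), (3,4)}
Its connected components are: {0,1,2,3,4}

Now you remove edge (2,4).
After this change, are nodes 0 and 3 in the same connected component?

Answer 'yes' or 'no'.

Answer: yes

Derivation:
Initial components: {0,1,2,3,4}
Removing edge (2,4): not a bridge — component count unchanged at 1.
New components: {0,1,2,3,4}
Are 0 and 3 in the same component? yes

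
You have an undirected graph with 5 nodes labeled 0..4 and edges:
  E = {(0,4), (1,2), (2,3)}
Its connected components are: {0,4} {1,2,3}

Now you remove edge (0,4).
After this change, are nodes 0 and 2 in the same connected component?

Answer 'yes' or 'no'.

Answer: no

Derivation:
Initial components: {0,4} {1,2,3}
Removing edge (0,4): it was a bridge — component count 2 -> 3.
New components: {0} {1,2,3} {4}
Are 0 and 2 in the same component? no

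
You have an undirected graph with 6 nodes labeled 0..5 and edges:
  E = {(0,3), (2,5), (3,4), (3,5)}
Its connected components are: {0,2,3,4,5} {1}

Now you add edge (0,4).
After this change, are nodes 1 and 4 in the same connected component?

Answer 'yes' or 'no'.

Answer: no

Derivation:
Initial components: {0,2,3,4,5} {1}
Adding edge (0,4): both already in same component {0,2,3,4,5}. No change.
New components: {0,2,3,4,5} {1}
Are 1 and 4 in the same component? no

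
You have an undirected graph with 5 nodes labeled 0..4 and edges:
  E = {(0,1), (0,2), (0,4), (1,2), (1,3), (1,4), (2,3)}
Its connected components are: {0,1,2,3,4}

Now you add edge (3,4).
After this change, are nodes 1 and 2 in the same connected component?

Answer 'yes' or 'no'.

Answer: yes

Derivation:
Initial components: {0,1,2,3,4}
Adding edge (3,4): both already in same component {0,1,2,3,4}. No change.
New components: {0,1,2,3,4}
Are 1 and 2 in the same component? yes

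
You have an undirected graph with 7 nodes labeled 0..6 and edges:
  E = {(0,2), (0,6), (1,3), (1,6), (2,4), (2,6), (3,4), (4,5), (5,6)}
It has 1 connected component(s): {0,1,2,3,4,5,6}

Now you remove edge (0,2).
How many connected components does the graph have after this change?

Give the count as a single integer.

Initial component count: 1
Remove (0,2): not a bridge. Count unchanged: 1.
  After removal, components: {0,1,2,3,4,5,6}
New component count: 1

Answer: 1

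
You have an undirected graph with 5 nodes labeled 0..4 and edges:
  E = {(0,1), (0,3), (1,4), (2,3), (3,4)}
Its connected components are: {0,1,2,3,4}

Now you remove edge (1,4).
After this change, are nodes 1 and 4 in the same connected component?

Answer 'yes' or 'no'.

Initial components: {0,1,2,3,4}
Removing edge (1,4): not a bridge — component count unchanged at 1.
New components: {0,1,2,3,4}
Are 1 and 4 in the same component? yes

Answer: yes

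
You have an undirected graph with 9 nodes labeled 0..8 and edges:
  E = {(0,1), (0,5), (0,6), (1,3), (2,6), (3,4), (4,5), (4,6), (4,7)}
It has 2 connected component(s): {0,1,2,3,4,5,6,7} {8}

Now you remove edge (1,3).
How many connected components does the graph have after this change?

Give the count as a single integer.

Initial component count: 2
Remove (1,3): not a bridge. Count unchanged: 2.
  After removal, components: {0,1,2,3,4,5,6,7} {8}
New component count: 2

Answer: 2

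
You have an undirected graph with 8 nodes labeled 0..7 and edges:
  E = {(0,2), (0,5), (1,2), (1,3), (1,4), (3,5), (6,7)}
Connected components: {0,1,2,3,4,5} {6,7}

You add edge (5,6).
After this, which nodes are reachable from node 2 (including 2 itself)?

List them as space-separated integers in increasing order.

Answer: 0 1 2 3 4 5 6 7

Derivation:
Before: nodes reachable from 2: {0,1,2,3,4,5}
Adding (5,6): merges 2's component with another. Reachability grows.
After: nodes reachable from 2: {0,1,2,3,4,5,6,7}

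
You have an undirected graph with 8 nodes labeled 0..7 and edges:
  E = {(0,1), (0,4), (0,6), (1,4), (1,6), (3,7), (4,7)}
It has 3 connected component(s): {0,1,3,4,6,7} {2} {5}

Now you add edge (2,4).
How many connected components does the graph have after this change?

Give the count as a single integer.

Answer: 2

Derivation:
Initial component count: 3
Add (2,4): merges two components. Count decreases: 3 -> 2.
New component count: 2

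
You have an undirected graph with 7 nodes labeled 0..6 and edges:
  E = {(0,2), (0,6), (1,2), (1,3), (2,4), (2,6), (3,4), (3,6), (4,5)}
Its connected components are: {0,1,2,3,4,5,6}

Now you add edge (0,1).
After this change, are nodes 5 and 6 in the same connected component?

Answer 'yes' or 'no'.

Initial components: {0,1,2,3,4,5,6}
Adding edge (0,1): both already in same component {0,1,2,3,4,5,6}. No change.
New components: {0,1,2,3,4,5,6}
Are 5 and 6 in the same component? yes

Answer: yes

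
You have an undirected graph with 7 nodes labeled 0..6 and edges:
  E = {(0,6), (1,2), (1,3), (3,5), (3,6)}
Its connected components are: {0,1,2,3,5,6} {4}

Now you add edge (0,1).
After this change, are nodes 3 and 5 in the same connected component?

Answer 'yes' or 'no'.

Answer: yes

Derivation:
Initial components: {0,1,2,3,5,6} {4}
Adding edge (0,1): both already in same component {0,1,2,3,5,6}. No change.
New components: {0,1,2,3,5,6} {4}
Are 3 and 5 in the same component? yes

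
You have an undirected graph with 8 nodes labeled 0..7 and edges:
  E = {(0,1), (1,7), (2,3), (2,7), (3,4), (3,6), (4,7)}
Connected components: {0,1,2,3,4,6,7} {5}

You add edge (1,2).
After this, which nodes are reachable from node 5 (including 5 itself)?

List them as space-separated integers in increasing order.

Before: nodes reachable from 5: {5}
Adding (1,2): both endpoints already in same component. Reachability from 5 unchanged.
After: nodes reachable from 5: {5}

Answer: 5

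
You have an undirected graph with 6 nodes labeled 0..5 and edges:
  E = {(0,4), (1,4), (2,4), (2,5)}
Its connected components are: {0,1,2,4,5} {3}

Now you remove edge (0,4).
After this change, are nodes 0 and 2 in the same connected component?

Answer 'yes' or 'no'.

Answer: no

Derivation:
Initial components: {0,1,2,4,5} {3}
Removing edge (0,4): it was a bridge — component count 2 -> 3.
New components: {0} {1,2,4,5} {3}
Are 0 and 2 in the same component? no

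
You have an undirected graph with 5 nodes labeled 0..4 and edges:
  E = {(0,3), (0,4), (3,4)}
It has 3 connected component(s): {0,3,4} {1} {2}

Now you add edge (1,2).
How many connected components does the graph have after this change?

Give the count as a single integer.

Initial component count: 3
Add (1,2): merges two components. Count decreases: 3 -> 2.
New component count: 2

Answer: 2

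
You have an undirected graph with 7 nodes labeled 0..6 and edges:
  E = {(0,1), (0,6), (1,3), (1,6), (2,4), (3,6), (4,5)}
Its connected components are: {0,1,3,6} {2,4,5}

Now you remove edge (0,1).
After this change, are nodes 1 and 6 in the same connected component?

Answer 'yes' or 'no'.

Initial components: {0,1,3,6} {2,4,5}
Removing edge (0,1): not a bridge — component count unchanged at 2.
New components: {0,1,3,6} {2,4,5}
Are 1 and 6 in the same component? yes

Answer: yes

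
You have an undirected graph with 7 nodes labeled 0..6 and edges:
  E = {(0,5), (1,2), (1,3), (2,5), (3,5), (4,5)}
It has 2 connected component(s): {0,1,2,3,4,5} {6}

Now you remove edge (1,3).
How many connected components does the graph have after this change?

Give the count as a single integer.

Answer: 2

Derivation:
Initial component count: 2
Remove (1,3): not a bridge. Count unchanged: 2.
  After removal, components: {0,1,2,3,4,5} {6}
New component count: 2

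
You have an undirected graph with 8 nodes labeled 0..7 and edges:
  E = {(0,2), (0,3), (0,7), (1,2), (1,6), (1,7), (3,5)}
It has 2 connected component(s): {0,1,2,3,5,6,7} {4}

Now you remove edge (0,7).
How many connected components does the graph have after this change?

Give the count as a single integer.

Initial component count: 2
Remove (0,7): not a bridge. Count unchanged: 2.
  After removal, components: {0,1,2,3,5,6,7} {4}
New component count: 2

Answer: 2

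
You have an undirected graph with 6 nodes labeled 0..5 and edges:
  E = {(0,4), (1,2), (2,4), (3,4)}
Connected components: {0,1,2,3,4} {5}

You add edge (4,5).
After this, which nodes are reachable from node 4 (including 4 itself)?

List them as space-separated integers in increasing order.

Answer: 0 1 2 3 4 5

Derivation:
Before: nodes reachable from 4: {0,1,2,3,4}
Adding (4,5): merges 4's component with another. Reachability grows.
After: nodes reachable from 4: {0,1,2,3,4,5}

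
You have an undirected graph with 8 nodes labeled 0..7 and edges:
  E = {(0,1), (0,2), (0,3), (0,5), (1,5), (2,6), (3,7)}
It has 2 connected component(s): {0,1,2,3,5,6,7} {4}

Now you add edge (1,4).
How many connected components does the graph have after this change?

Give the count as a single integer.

Answer: 1

Derivation:
Initial component count: 2
Add (1,4): merges two components. Count decreases: 2 -> 1.
New component count: 1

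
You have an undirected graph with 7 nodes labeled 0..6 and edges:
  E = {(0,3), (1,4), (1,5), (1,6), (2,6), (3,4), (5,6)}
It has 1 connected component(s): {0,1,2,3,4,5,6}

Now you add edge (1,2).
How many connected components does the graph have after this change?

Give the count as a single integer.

Answer: 1

Derivation:
Initial component count: 1
Add (1,2): endpoints already in same component. Count unchanged: 1.
New component count: 1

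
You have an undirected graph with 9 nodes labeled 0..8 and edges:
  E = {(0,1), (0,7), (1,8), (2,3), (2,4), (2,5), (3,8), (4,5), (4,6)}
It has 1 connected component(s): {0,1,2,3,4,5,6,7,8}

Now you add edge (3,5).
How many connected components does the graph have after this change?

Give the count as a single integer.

Initial component count: 1
Add (3,5): endpoints already in same component. Count unchanged: 1.
New component count: 1

Answer: 1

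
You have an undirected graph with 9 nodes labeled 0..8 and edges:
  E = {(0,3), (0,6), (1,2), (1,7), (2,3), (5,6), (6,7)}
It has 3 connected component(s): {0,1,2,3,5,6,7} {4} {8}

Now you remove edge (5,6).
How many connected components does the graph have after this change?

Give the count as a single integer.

Answer: 4

Derivation:
Initial component count: 3
Remove (5,6): it was a bridge. Count increases: 3 -> 4.
  After removal, components: {0,1,2,3,6,7} {4} {5} {8}
New component count: 4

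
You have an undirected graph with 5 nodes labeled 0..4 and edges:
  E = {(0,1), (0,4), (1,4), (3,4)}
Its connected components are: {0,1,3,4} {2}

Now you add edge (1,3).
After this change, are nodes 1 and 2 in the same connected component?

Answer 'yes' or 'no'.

Initial components: {0,1,3,4} {2}
Adding edge (1,3): both already in same component {0,1,3,4}. No change.
New components: {0,1,3,4} {2}
Are 1 and 2 in the same component? no

Answer: no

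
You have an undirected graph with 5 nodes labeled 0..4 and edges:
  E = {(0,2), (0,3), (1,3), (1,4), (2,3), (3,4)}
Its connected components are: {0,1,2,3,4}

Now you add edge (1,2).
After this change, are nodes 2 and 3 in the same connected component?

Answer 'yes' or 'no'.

Initial components: {0,1,2,3,4}
Adding edge (1,2): both already in same component {0,1,2,3,4}. No change.
New components: {0,1,2,3,4}
Are 2 and 3 in the same component? yes

Answer: yes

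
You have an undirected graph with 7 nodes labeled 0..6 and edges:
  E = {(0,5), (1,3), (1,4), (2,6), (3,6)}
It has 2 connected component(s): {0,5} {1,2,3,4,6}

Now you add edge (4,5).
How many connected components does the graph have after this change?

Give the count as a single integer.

Initial component count: 2
Add (4,5): merges two components. Count decreases: 2 -> 1.
New component count: 1

Answer: 1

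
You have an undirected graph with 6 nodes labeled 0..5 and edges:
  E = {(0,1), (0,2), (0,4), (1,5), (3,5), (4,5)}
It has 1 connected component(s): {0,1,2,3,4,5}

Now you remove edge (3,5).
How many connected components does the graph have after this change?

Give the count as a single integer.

Initial component count: 1
Remove (3,5): it was a bridge. Count increases: 1 -> 2.
  After removal, components: {0,1,2,4,5} {3}
New component count: 2

Answer: 2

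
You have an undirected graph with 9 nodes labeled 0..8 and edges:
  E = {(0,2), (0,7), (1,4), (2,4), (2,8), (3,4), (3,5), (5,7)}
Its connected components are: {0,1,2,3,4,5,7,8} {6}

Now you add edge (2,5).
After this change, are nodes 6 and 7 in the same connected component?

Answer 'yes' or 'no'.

Answer: no

Derivation:
Initial components: {0,1,2,3,4,5,7,8} {6}
Adding edge (2,5): both already in same component {0,1,2,3,4,5,7,8}. No change.
New components: {0,1,2,3,4,5,7,8} {6}
Are 6 and 7 in the same component? no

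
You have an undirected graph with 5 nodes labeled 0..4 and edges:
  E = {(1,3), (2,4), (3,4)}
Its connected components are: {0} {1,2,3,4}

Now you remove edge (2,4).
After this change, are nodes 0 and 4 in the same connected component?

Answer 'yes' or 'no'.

Answer: no

Derivation:
Initial components: {0} {1,2,3,4}
Removing edge (2,4): it was a bridge — component count 2 -> 3.
New components: {0} {1,3,4} {2}
Are 0 and 4 in the same component? no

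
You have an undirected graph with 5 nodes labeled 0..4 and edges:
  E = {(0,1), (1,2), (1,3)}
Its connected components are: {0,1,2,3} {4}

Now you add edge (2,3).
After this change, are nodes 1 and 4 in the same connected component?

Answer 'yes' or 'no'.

Answer: no

Derivation:
Initial components: {0,1,2,3} {4}
Adding edge (2,3): both already in same component {0,1,2,3}. No change.
New components: {0,1,2,3} {4}
Are 1 and 4 in the same component? no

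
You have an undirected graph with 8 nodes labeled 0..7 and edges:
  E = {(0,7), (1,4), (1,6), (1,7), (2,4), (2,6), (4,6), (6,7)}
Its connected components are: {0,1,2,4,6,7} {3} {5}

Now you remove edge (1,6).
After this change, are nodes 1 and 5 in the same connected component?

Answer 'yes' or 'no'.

Initial components: {0,1,2,4,6,7} {3} {5}
Removing edge (1,6): not a bridge — component count unchanged at 3.
New components: {0,1,2,4,6,7} {3} {5}
Are 1 and 5 in the same component? no

Answer: no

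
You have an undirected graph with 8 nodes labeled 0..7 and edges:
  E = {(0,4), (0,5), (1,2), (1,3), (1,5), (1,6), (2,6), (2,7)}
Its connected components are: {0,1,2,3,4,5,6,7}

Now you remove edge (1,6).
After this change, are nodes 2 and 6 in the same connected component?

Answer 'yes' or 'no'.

Answer: yes

Derivation:
Initial components: {0,1,2,3,4,5,6,7}
Removing edge (1,6): not a bridge — component count unchanged at 1.
New components: {0,1,2,3,4,5,6,7}
Are 2 and 6 in the same component? yes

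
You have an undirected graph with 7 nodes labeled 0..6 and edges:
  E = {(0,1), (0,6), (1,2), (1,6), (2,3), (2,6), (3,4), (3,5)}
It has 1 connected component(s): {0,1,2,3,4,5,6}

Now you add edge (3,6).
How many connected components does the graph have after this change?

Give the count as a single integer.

Answer: 1

Derivation:
Initial component count: 1
Add (3,6): endpoints already in same component. Count unchanged: 1.
New component count: 1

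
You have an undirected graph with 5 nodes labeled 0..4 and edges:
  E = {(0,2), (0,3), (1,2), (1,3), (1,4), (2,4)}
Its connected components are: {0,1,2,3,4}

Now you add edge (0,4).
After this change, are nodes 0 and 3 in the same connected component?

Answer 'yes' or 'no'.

Initial components: {0,1,2,3,4}
Adding edge (0,4): both already in same component {0,1,2,3,4}. No change.
New components: {0,1,2,3,4}
Are 0 and 3 in the same component? yes

Answer: yes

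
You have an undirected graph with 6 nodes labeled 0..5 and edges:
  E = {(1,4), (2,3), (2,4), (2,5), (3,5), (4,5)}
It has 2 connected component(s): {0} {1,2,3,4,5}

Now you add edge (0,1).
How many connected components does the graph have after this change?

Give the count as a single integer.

Initial component count: 2
Add (0,1): merges two components. Count decreases: 2 -> 1.
New component count: 1

Answer: 1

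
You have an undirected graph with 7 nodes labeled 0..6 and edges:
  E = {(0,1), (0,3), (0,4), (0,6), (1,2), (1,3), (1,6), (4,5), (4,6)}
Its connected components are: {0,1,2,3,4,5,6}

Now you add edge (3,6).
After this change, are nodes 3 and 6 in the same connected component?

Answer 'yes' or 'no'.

Initial components: {0,1,2,3,4,5,6}
Adding edge (3,6): both already in same component {0,1,2,3,4,5,6}. No change.
New components: {0,1,2,3,4,5,6}
Are 3 and 6 in the same component? yes

Answer: yes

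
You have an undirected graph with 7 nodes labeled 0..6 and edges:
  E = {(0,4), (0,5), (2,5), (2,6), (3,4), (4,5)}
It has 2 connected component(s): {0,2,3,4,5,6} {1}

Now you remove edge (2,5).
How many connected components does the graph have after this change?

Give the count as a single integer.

Initial component count: 2
Remove (2,5): it was a bridge. Count increases: 2 -> 3.
  After removal, components: {0,3,4,5} {1} {2,6}
New component count: 3

Answer: 3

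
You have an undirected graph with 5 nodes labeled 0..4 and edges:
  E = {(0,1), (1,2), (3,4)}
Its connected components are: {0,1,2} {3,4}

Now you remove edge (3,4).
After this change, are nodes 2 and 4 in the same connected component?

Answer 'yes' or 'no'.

Initial components: {0,1,2} {3,4}
Removing edge (3,4): it was a bridge — component count 2 -> 3.
New components: {0,1,2} {3} {4}
Are 2 and 4 in the same component? no

Answer: no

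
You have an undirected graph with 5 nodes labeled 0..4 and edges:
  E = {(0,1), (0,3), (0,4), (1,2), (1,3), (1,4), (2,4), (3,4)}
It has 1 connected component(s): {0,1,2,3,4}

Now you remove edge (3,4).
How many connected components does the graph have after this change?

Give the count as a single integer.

Initial component count: 1
Remove (3,4): not a bridge. Count unchanged: 1.
  After removal, components: {0,1,2,3,4}
New component count: 1

Answer: 1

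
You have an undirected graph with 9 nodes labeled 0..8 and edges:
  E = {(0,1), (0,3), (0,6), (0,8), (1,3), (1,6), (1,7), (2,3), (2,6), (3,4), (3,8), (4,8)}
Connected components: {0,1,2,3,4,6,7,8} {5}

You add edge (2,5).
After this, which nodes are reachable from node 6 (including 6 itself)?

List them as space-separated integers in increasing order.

Answer: 0 1 2 3 4 5 6 7 8

Derivation:
Before: nodes reachable from 6: {0,1,2,3,4,6,7,8}
Adding (2,5): merges 6's component with another. Reachability grows.
After: nodes reachable from 6: {0,1,2,3,4,5,6,7,8}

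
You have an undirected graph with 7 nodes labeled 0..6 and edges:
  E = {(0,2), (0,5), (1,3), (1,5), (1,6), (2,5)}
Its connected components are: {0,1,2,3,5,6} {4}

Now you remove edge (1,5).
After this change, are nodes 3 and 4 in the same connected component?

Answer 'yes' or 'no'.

Initial components: {0,1,2,3,5,6} {4}
Removing edge (1,5): it was a bridge — component count 2 -> 3.
New components: {0,2,5} {1,3,6} {4}
Are 3 and 4 in the same component? no

Answer: no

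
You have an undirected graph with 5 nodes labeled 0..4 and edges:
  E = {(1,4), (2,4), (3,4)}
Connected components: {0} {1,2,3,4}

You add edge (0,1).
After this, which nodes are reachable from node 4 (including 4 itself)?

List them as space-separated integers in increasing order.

Before: nodes reachable from 4: {1,2,3,4}
Adding (0,1): merges 4's component with another. Reachability grows.
After: nodes reachable from 4: {0,1,2,3,4}

Answer: 0 1 2 3 4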